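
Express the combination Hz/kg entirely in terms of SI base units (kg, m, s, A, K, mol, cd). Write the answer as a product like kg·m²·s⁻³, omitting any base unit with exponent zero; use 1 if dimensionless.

kg⁻¹·s⁻¹

Hz = s⁻¹.
Combining: Hz·kg⁻¹ = s⁻¹ · kg⁻¹ = kg⁻¹·s⁻¹.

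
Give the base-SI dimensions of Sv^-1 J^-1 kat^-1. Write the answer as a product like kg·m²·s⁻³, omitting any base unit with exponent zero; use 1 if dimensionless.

kg⁻¹·m⁻⁴·s⁵·mol⁻¹

Sv = J/kg (equivalent dose = energy per mass),
    = m²·s⁻².
So Sv⁻¹ = m⁻²·s².
J = N·m (work = force × distance),
    = kg·m²·s⁻².
So J⁻¹ = kg⁻¹·m⁻²·s².
kat = mol/s = s⁻¹·mol (catalytic activity).
So kat⁻¹ = s·mol⁻¹.
Combining: Sv⁻¹·J⁻¹·kat⁻¹ = (m⁻²·s²) · (kg⁻¹·m⁻²·s²) · (s·mol⁻¹) = kg⁻¹·m⁻⁴·s⁵·mol⁻¹.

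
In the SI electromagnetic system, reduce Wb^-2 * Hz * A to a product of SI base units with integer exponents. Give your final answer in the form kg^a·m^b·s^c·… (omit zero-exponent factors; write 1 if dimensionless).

kg⁻²·m⁻⁴·s³·A³

Wb = kg·m²·s⁻²·A⁻¹.
So Wb⁻² = kg⁻²·m⁻⁴·s⁴·A².
Hz = s⁻¹.
Combining: Wb⁻²·Hz·A = (kg⁻²·m⁻⁴·s⁴·A²) · s⁻¹ · A = kg⁻²·m⁻⁴·s³·A³.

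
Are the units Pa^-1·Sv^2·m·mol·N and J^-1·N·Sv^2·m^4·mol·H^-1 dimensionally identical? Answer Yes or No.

Left side:
  Pa = kg·m⁻¹·s⁻².
  So Pa⁻¹ = kg⁻¹·m·s².
  Sv = m²·s⁻².
  So Sv² = m⁴·s⁻⁴.
  N = kg·m·s⁻².
  Combining: Pa⁻¹·Sv²·m·mol·N = (kg⁻¹·m·s²) · (m⁴·s⁻⁴) · m · mol · (kg·m·s⁻²) = m⁷·s⁻⁴·mol.
Right side:
  J = N·m (work = force × distance),
      = kg·m²·s⁻².
  So J⁻¹ = kg⁻¹·m⁻²·s².
  N = kg·m/s² = kg·m·s⁻² (force = mass × acceleration).
  Sv = J/kg (equivalent dose = energy per mass),
      = m²·s⁻².
  So Sv² = m⁴·s⁻⁴.
  H = Wb/A (inductance = flux per current),
      = kg·m²·s⁻²·A⁻².
  So H⁻¹ = kg⁻¹·m⁻²·s²·A².
  Combining: J⁻¹·N·Sv²·m⁴·mol·H⁻¹ = (kg⁻¹·m⁻²·s²) · (kg·m·s⁻²) · (m⁴·s⁻⁴) · m⁴ · mol · (kg⁻¹·m⁻²·s²·A²) = kg⁻¹·m⁵·s⁻²·A²·mol.
Left is m⁷·s⁻⁴·mol; right is kg⁻¹·m⁵·s⁻²·A²·mol — different.

No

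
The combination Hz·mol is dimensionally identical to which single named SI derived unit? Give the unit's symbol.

Hz = s⁻¹.
Combining: Hz·mol = s⁻¹ · mol = s⁻¹·mol.
s⁻¹·mol is the base-SI form of the katal.

kat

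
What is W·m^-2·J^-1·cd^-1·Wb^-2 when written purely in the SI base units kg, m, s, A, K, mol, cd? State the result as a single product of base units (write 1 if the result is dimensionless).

W = J/s (power = energy per time),
    = kg·m²·s⁻³.
J = N·m (work = force × distance),
    = kg·m²·s⁻².
So J⁻¹ = kg⁻¹·m⁻²·s².
Wb = V·s (flux: a volt is a weber per second),
    = kg·m²·s⁻²·A⁻¹.
So Wb⁻² = kg⁻²·m⁻⁴·s⁴·A².
Combining: W·m⁻²·J⁻¹·cd⁻¹·Wb⁻² = (kg·m²·s⁻³) · m⁻² · (kg⁻¹·m⁻²·s²) · cd⁻¹ · (kg⁻²·m⁻⁴·s⁴·A²) = kg⁻²·m⁻⁶·s³·A²·cd⁻¹.

kg⁻²·m⁻⁶·s³·A²·cd⁻¹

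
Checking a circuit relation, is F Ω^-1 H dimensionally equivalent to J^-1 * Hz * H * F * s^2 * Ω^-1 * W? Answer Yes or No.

Left side:
  F = kg⁻¹·m⁻²·s⁴·A².
  Ω = kg·m²·s⁻³·A⁻².
  So Ω⁻¹ = kg⁻¹·m⁻²·s³·A².
  H = kg·m²·s⁻²·A⁻².
  Combining: F·Ω⁻¹·H = (kg⁻¹·m⁻²·s⁴·A²) · (kg⁻¹·m⁻²·s³·A²) · (kg·m²·s⁻²·A⁻²) = kg⁻¹·m⁻²·s⁵·A².
Right side:
  J = N·m (work = force × distance),
      = kg·m²·s⁻².
  So J⁻¹ = kg⁻¹·m⁻²·s².
  Hz = 1/s = s⁻¹ (frequency is cycles per second).
  H = Wb/A (inductance = flux per current),
      = kg·m²·s⁻²·A⁻².
  F = C/V (capacitance = charge per voltage),
      = A·s/(kg·m²·s⁻³·A⁻¹) (substituting C and V),
      = kg⁻¹·m⁻²·s⁴·A².
  Ω = V/A (resistance = voltage per current),
      = kg·m²·s⁻³·A⁻².
  So Ω⁻¹ = kg⁻¹·m⁻²·s³·A².
  W = J/s (power = energy per time),
      = kg·m²·s⁻³.
  Combining: J⁻¹·Hz·H·F·s²·Ω⁻¹·W = (kg⁻¹·m⁻²·s²) · s⁻¹ · (kg·m²·s⁻²·A⁻²) · (kg⁻¹·m⁻²·s⁴·A²) · s² · (kg⁻¹·m⁻²·s³·A²) · (kg·m²·s⁻³) = kg⁻¹·m⁻²·s⁵·A².
Both reduce to kg⁻¹·m⁻²·s⁵·A².

Yes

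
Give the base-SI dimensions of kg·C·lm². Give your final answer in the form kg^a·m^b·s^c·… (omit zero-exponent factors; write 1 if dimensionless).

kg·s·A·cd²

C = A·s = s·A (charge = current × time).
lm = cd·sr = cd (luminous flux; sr is dimensionless).
So lm² = cd².
Combining: kg·C·lm² = kg · (s·A) · cd² = kg·s·A·cd².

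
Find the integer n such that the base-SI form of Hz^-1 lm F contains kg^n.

-1

Hz = 1/s = s⁻¹ (frequency is cycles per second).
So Hz⁻¹ = s.
lm = cd·sr = cd (luminous flux; sr is dimensionless).
F = C/V (capacitance = charge per voltage),
    = A·s/(kg·m²·s⁻³·A⁻¹) (substituting C and V),
    = kg⁻¹·m⁻²·s⁴·A².
Combining: Hz⁻¹·lm·F = s · cd · (kg⁻¹·m⁻²·s⁴·A²) = kg⁻¹·m⁻²·s⁵·A²·cd.
The exponent of kg is -1.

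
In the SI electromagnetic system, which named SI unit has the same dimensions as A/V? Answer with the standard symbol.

S

V = W/A (potential = power per current),
    = kg·m²·s⁻³·A⁻¹.
So V⁻¹ = kg⁻¹·m⁻²·s³·A.
Combining: V⁻¹·A = (kg⁻¹·m⁻²·s³·A) · A = kg⁻¹·m⁻²·s³·A².
kg⁻¹·m⁻²·s³·A² is the base-SI form of the siemens.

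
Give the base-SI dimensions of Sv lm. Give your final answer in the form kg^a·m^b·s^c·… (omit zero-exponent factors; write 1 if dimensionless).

m²·s⁻²·cd

Sv = m²·s⁻².
lm = cd.
Combining: Sv·lm = (m²·s⁻²) · cd = m²·s⁻²·cd.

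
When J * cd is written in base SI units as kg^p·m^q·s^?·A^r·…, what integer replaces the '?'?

-2

J = kg·m²·s⁻².
Combining: J·cd = (kg·m²·s⁻²) · cd = kg·m²·s⁻²·cd.
The exponent of s is -2.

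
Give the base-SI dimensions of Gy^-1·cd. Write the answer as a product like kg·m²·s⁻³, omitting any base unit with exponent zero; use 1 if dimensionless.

m⁻²·s²·cd

Gy = J/kg (absorbed dose = energy per mass),
    = m²·s⁻².
So Gy⁻¹ = m⁻²·s².
Combining: Gy⁻¹·cd = (m⁻²·s²) · cd = m⁻²·s²·cd.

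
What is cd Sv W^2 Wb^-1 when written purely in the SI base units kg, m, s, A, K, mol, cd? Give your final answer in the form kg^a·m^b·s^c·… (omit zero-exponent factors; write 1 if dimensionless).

Sv = m²·s⁻².
W = kg·m²·s⁻³.
So W² = kg²·m⁴·s⁻⁶.
Wb = kg·m²·s⁻²·A⁻¹.
So Wb⁻¹ = kg⁻¹·m⁻²·s²·A.
Combining: cd·Sv·W²·Wb⁻¹ = cd · (m²·s⁻²) · (kg²·m⁴·s⁻⁶) · (kg⁻¹·m⁻²·s²·A) = kg·m⁴·s⁻⁶·A·cd.

kg·m⁴·s⁻⁶·A·cd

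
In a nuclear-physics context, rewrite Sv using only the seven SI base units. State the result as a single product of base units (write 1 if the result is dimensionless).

Sv = m²·s⁻².

m²·s⁻²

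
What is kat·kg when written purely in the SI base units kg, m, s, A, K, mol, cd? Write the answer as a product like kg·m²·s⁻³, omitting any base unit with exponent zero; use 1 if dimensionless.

kg·s⁻¹·mol

kat = mol/s = s⁻¹·mol (catalytic activity).
Combining: kat·kg = (s⁻¹·mol) · kg = kg·s⁻¹·mol.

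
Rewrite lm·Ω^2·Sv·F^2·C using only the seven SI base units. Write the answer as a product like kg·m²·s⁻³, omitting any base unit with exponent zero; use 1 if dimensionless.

m²·s·A·cd

lm = cd·sr = cd (luminous flux; sr is dimensionless).
Ω = V/A (resistance = voltage per current),
    = kg·m²·s⁻³·A⁻².
So Ω² = kg²·m⁴·s⁻⁶·A⁻⁴.
Sv = J/kg (equivalent dose = energy per mass),
    = m²·s⁻².
F = C/V (capacitance = charge per voltage),
    = A·s/(kg·m²·s⁻³·A⁻¹) (substituting C and V),
    = kg⁻¹·m⁻²·s⁴·A².
So F² = kg⁻²·m⁻⁴·s⁸·A⁴.
C = A·s = s·A (charge = current × time).
Combining: lm·Ω²·Sv·F²·C = cd · (kg²·m⁴·s⁻⁶·A⁻⁴) · (m²·s⁻²) · (kg⁻²·m⁻⁴·s⁸·A⁴) · (s·A) = m²·s·A·cd.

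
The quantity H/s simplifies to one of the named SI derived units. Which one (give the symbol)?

H = kg·m²·s⁻²·A⁻².
Combining: s⁻¹·H = s⁻¹ · (kg·m²·s⁻²·A⁻²) = kg·m²·s⁻³·A⁻².
kg·m²·s⁻³·A⁻² is the base-SI form of the ohm.

Ω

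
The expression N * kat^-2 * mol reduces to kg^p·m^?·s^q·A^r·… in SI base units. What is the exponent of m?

N = kg·m/s² = kg·m·s⁻² (force = mass × acceleration).
kat = mol/s = s⁻¹·mol (catalytic activity).
So kat⁻² = s²·mol⁻².
Combining: N·kat⁻²·mol = (kg·m·s⁻²) · (s²·mol⁻²) · mol = kg·m·mol⁻¹.
The exponent of m is 1.

1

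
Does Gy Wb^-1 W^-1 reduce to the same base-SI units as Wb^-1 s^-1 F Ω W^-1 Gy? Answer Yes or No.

Left side:
  Gy = J/kg (absorbed dose = energy per mass),
      = m²·s⁻².
  Wb = V·s (flux: a volt is a weber per second),
      = kg·m²·s⁻²·A⁻¹.
  So Wb⁻¹ = kg⁻¹·m⁻²·s²·A.
  W = J/s (power = energy per time),
      = kg·m²·s⁻³.
  So W⁻¹ = kg⁻¹·m⁻²·s³.
  Combining: Gy·Wb⁻¹·W⁻¹ = (m²·s⁻²) · (kg⁻¹·m⁻²·s²·A) · (kg⁻¹·m⁻²·s³) = kg⁻²·m⁻²·s³·A.
Right side:
  Wb = kg·m²·s⁻²·A⁻¹.
  So Wb⁻¹ = kg⁻¹·m⁻²·s²·A.
  F = kg⁻¹·m⁻²·s⁴·A².
  Ω = kg·m²·s⁻³·A⁻².
  W = kg·m²·s⁻³.
  So W⁻¹ = kg⁻¹·m⁻²·s³.
  Gy = m²·s⁻².
  Combining: Wb⁻¹·s⁻¹·F·Ω·W⁻¹·Gy = (kg⁻¹·m⁻²·s²·A) · s⁻¹ · (kg⁻¹·m⁻²·s⁴·A²) · (kg·m²·s⁻³·A⁻²) · (kg⁻¹·m⁻²·s³) · (m²·s⁻²) = kg⁻²·m⁻²·s³·A.
Both reduce to kg⁻²·m⁻²·s³·A.

Yes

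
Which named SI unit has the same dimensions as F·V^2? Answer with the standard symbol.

J

F = C/V (capacitance = charge per voltage),
    = A·s/(kg·m²·s⁻³·A⁻¹) (substituting C and V),
    = kg⁻¹·m⁻²·s⁴·A².
V = W/A (potential = power per current),
    = kg·m²·s⁻³·A⁻¹.
So V² = kg²·m⁴·s⁻⁶·A⁻².
Combining: F·V² = (kg⁻¹·m⁻²·s⁴·A²) · (kg²·m⁴·s⁻⁶·A⁻²) = kg·m²·s⁻².
kg·m²·s⁻² is the base-SI form of the joule.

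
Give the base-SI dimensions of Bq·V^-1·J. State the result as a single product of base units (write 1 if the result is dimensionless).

A

Bq = s⁻¹.
V = kg·m²·s⁻³·A⁻¹.
So V⁻¹ = kg⁻¹·m⁻²·s³·A.
J = kg·m²·s⁻².
Combining: Bq·V⁻¹·J = s⁻¹ · (kg⁻¹·m⁻²·s³·A) · (kg·m²·s⁻²) = A.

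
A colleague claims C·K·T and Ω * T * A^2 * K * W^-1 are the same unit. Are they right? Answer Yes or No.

No

Left side:
  C = A·s = s·A (charge = current × time).
  T = Wb/m² (flux density = flux per area),
      = kg·s⁻²·A⁻¹.
  Combining: C·K·T = (s·A) · K · (kg·s⁻²·A⁻¹) = kg·s⁻¹·K.
Right side:
  Ω = V/A (resistance = voltage per current),
      = kg·m²·s⁻³·A⁻².
  T = Wb/m² (flux density = flux per area),
      = kg·s⁻²·A⁻¹.
  W = J/s (power = energy per time),
      = kg·m²·s⁻³.
  So W⁻¹ = kg⁻¹·m⁻²·s³.
  Combining: Ω·T·A²·K·W⁻¹ = (kg·m²·s⁻³·A⁻²) · (kg·s⁻²·A⁻¹) · A² · K · (kg⁻¹·m⁻²·s³) = kg·s⁻²·A⁻¹·K.
Left is kg·s⁻¹·K; right is kg·s⁻²·A⁻¹·K — different.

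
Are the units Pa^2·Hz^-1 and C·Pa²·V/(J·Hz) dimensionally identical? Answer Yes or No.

Yes

Left side:
  Pa = kg·m⁻¹·s⁻².
  So Pa² = kg²·m⁻²·s⁻⁴.
  Hz = s⁻¹.
  So Hz⁻¹ = s.
  Combining: Pa²·Hz⁻¹ = (kg²·m⁻²·s⁻⁴) · s = kg²·m⁻²·s⁻³.
Right side:
  C = A·s = s·A (charge = current × time).
  J = N·m (work = force × distance),
      = kg·m²·s⁻².
  So J⁻¹ = kg⁻¹·m⁻²·s².
  Pa = N/m² (pressure = force per area),
      = kg·m⁻¹·s⁻².
  So Pa² = kg²·m⁻²·s⁻⁴.
  Hz = 1/s = s⁻¹ (frequency is cycles per second).
  So Hz⁻¹ = s.
  V = W/A (potential = power per current),
      = kg·m²·s⁻³·A⁻¹.
  Combining: C·J⁻¹·Pa²·Hz⁻¹·V = (s·A) · (kg⁻¹·m⁻²·s²) · (kg²·m⁻²·s⁻⁴) · s · (kg·m²·s⁻³·A⁻¹) = kg²·m⁻²·s⁻³.
Both reduce to kg²·m⁻²·s⁻³.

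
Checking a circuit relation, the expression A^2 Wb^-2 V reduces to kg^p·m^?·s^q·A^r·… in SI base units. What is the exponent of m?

Wb = kg·m²·s⁻²·A⁻¹.
So Wb⁻² = kg⁻²·m⁻⁴·s⁴·A².
V = kg·m²·s⁻³·A⁻¹.
Combining: A²·Wb⁻²·V = A² · (kg⁻²·m⁻⁴·s⁴·A²) · (kg·m²·s⁻³·A⁻¹) = kg⁻¹·m⁻²·s·A³.
The exponent of m is -2.

-2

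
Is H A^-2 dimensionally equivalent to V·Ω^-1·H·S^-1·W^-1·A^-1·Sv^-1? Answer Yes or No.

Left side:
  H = kg·m²·s⁻²·A⁻².
  Combining: H·A⁻² = (kg·m²·s⁻²·A⁻²) · A⁻² = kg·m²·s⁻²·A⁻⁴.
Right side:
  V = W/A (potential = power per current),
      = kg·m²·s⁻³·A⁻¹.
  Ω = V/A (resistance = voltage per current),
      = kg·m²·s⁻³·A⁻².
  So Ω⁻¹ = kg⁻¹·m⁻²·s³·A².
  H = Wb/A (inductance = flux per current),
      = kg·m²·s⁻²·A⁻².
  S = 1/Ω (conductance is reciprocal resistance),
      = kg⁻¹·m⁻²·s³·A².
  So S⁻¹ = kg·m²·s⁻³·A⁻².
  W = J/s (power = energy per time),
      = kg·m²·s⁻³.
  So W⁻¹ = kg⁻¹·m⁻²·s³.
  Sv = J/kg (equivalent dose = energy per mass),
      = m²·s⁻².
  So Sv⁻¹ = m⁻²·s².
  Combining: V·Ω⁻¹·H·S⁻¹·W⁻¹·A⁻¹·Sv⁻¹ = (kg·m²·s⁻³·A⁻¹) · (kg⁻¹·m⁻²·s³·A²) · (kg·m²·s⁻²·A⁻²) · (kg·m²·s⁻³·A⁻²) · (kg⁻¹·m⁻²·s³) · A⁻¹ · (m⁻²·s²) = kg·A⁻⁴.
Left is kg·m²·s⁻²·A⁻⁴; right is kg·A⁻⁴ — different.

No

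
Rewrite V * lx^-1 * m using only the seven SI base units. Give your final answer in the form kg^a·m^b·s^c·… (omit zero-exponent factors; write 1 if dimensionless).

V = W/A (potential = power per current),
    = kg·m²·s⁻³·A⁻¹.
lx = lm/m² (illuminance = luminous flux per area),
    = m⁻²·cd.
So lx⁻¹ = m²·cd⁻¹.
Combining: V·lx⁻¹·m = (kg·m²·s⁻³·A⁻¹) · (m²·cd⁻¹) · m = kg·m⁵·s⁻³·A⁻¹·cd⁻¹.

kg·m⁵·s⁻³·A⁻¹·cd⁻¹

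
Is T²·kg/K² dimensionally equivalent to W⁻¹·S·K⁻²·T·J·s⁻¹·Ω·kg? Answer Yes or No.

No

Left side:
  T = kg·s⁻²·A⁻¹.
  So T² = kg²·s⁻⁴·A⁻².
  Combining: K⁻²·T²·kg = K⁻² · (kg²·s⁻⁴·A⁻²) · kg = kg³·s⁻⁴·A⁻²·K⁻².
Right side:
  W = J/s (power = energy per time),
      = kg·m²·s⁻³.
  So W⁻¹ = kg⁻¹·m⁻²·s³.
  S = 1/Ω (conductance is reciprocal resistance),
      = kg⁻¹·m⁻²·s³·A².
  T = Wb/m² (flux density = flux per area),
      = kg·s⁻²·A⁻¹.
  J = N·m (work = force × distance),
      = kg·m²·s⁻².
  Ω = V/A (resistance = voltage per current),
      = kg·m²·s⁻³·A⁻².
  Combining: W⁻¹·S·K⁻²·T·J·s⁻¹·Ω·kg = (kg⁻¹·m⁻²·s³) · (kg⁻¹·m⁻²·s³·A²) · K⁻² · (kg·s⁻²·A⁻¹) · (kg·m²·s⁻²) · s⁻¹ · (kg·m²·s⁻³·A⁻²) · kg = kg²·s⁻²·A⁻¹·K⁻².
Left is kg³·s⁻⁴·A⁻²·K⁻²; right is kg²·s⁻²·A⁻¹·K⁻² — different.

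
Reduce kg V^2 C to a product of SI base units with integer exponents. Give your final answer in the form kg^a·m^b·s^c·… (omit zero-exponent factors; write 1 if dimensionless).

V = W/A (potential = power per current),
    = kg·m²·s⁻³·A⁻¹.
So V² = kg²·m⁴·s⁻⁶·A⁻².
C = A·s = s·A (charge = current × time).
Combining: kg·V²·C = kg · (kg²·m⁴·s⁻⁶·A⁻²) · (s·A) = kg³·m⁴·s⁻⁵·A⁻¹.

kg³·m⁴·s⁻⁵·A⁻¹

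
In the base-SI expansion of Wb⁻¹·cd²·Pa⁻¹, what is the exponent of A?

Wb = V·s (flux: a volt is a weber per second),
    = kg·m²·s⁻²·A⁻¹.
So Wb⁻¹ = kg⁻¹·m⁻²·s²·A.
Pa = N/m² (pressure = force per area),
    = kg·m⁻¹·s⁻².
So Pa⁻¹ = kg⁻¹·m·s².
Combining: Wb⁻¹·cd²·Pa⁻¹ = (kg⁻¹·m⁻²·s²·A) · cd² · (kg⁻¹·m·s²) = kg⁻²·m⁻¹·s⁴·A·cd².
The exponent of A is 1.

1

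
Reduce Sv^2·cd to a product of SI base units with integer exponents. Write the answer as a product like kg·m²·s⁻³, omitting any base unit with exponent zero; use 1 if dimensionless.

Sv = m²·s⁻².
So Sv² = m⁴·s⁻⁴.
Combining: Sv²·cd = (m⁴·s⁻⁴) · cd = m⁴·s⁻⁴·cd.

m⁴·s⁻⁴·cd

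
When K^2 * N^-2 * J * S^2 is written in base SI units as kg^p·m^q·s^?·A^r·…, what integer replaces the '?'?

N = kg·m/s² = kg·m·s⁻² (force = mass × acceleration).
So N⁻² = kg⁻²·m⁻²·s⁴.
J = N·m (work = force × distance),
    = kg·m²·s⁻².
S = 1/Ω (conductance is reciprocal resistance),
    = kg⁻¹·m⁻²·s³·A².
So S² = kg⁻²·m⁻⁴·s⁶·A⁴.
Combining: K²·N⁻²·J·S² = K² · (kg⁻²·m⁻²·s⁴) · (kg·m²·s⁻²) · (kg⁻²·m⁻⁴·s⁶·A⁴) = kg⁻³·m⁻⁴·s⁸·A⁴·K².
The exponent of s is 8.

8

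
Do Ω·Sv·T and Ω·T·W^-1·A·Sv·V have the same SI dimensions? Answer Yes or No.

Left side:
  Ω = V/A (resistance = voltage per current),
      = kg·m²·s⁻³·A⁻².
  Sv = J/kg (equivalent dose = energy per mass),
      = m²·s⁻².
  T = Wb/m² (flux density = flux per area),
      = kg·s⁻²·A⁻¹.
  Combining: Ω·Sv·T = (kg·m²·s⁻³·A⁻²) · (m²·s⁻²) · (kg·s⁻²·A⁻¹) = kg²·m⁴·s⁻⁷·A⁻³.
Right side:
  Ω = V/A (resistance = voltage per current),
      = kg·m²·s⁻³·A⁻².
  T = Wb/m² (flux density = flux per area),
      = kg·s⁻²·A⁻¹.
  W = J/s (power = energy per time),
      = kg·m²·s⁻³.
  So W⁻¹ = kg⁻¹·m⁻²·s³.
  Sv = J/kg (equivalent dose = energy per mass),
      = m²·s⁻².
  V = W/A (potential = power per current),
      = kg·m²·s⁻³·A⁻¹.
  Combining: Ω·T·W⁻¹·A·Sv·V = (kg·m²·s⁻³·A⁻²) · (kg·s⁻²·A⁻¹) · (kg⁻¹·m⁻²·s³) · A · (m²·s⁻²) · (kg·m²·s⁻³·A⁻¹) = kg²·m⁴·s⁻⁷·A⁻³.
Both reduce to kg²·m⁴·s⁻⁷·A⁻³.

Yes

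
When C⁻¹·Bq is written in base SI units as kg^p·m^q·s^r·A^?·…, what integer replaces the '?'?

C = A·s = s·A (charge = current × time).
So C⁻¹ = s⁻¹·A⁻¹.
Bq = 1/s = s⁻¹ (activity is decays per second).
Combining: C⁻¹·Bq = (s⁻¹·A⁻¹) · s⁻¹ = s⁻²·A⁻¹.
The exponent of A is -1.

-1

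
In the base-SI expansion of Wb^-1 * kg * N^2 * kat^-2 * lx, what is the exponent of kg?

2

Wb = V·s (flux: a volt is a weber per second),
    = kg·m²·s⁻²·A⁻¹.
So Wb⁻¹ = kg⁻¹·m⁻²·s²·A.
N = kg·m/s² = kg·m·s⁻² (force = mass × acceleration).
So N² = kg²·m²·s⁻⁴.
kat = mol/s = s⁻¹·mol (catalytic activity).
So kat⁻² = s²·mol⁻².
lx = lm/m² (illuminance = luminous flux per area),
    = m⁻²·cd.
Combining: Wb⁻¹·kg·N²·kat⁻²·lx = (kg⁻¹·m⁻²·s²·A) · kg · (kg²·m²·s⁻⁴) · (s²·mol⁻²) · (m⁻²·cd) = kg²·m⁻²·A·mol⁻²·cd.
The exponent of kg is 2.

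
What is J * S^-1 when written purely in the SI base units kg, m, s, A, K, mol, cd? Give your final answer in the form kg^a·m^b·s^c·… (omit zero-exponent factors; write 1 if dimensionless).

J = kg·m²·s⁻².
S = kg⁻¹·m⁻²·s³·A².
So S⁻¹ = kg·m²·s⁻³·A⁻².
Combining: J·S⁻¹ = (kg·m²·s⁻²) · (kg·m²·s⁻³·A⁻²) = kg²·m⁴·s⁻⁵·A⁻².

kg²·m⁴·s⁻⁵·A⁻²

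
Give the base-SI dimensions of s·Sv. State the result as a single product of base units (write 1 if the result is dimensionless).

m²·s⁻¹

Sv = J/kg (equivalent dose = energy per mass),
    = m²·s⁻².
Combining: s·Sv = s · (m²·s⁻²) = m²·s⁻¹.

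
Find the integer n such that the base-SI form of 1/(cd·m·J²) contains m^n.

J = kg·m²·s⁻².
So J⁻² = kg⁻²·m⁻⁴·s⁴.
Combining: cd⁻¹·m⁻¹·J⁻² = cd⁻¹ · m⁻¹ · (kg⁻²·m⁻⁴·s⁴) = kg⁻²·m⁻⁵·s⁴·cd⁻¹.
The exponent of m is -5.

-5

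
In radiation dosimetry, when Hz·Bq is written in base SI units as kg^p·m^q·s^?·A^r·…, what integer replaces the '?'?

Hz = s⁻¹.
Bq = s⁻¹.
Combining: Hz·Bq = s⁻¹ · s⁻¹ = s⁻².
The exponent of s is -2.

-2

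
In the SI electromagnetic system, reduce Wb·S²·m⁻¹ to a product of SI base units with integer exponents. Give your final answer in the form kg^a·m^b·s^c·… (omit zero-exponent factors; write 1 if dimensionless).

kg⁻¹·m⁻³·s⁴·A³

Wb = V·s (flux: a volt is a weber per second),
    = kg·m²·s⁻²·A⁻¹.
S = 1/Ω (conductance is reciprocal resistance),
    = kg⁻¹·m⁻²·s³·A².
So S² = kg⁻²·m⁻⁴·s⁶·A⁴.
Combining: Wb·S²·m⁻¹ = (kg·m²·s⁻²·A⁻¹) · (kg⁻²·m⁻⁴·s⁶·A⁴) · m⁻¹ = kg⁻¹·m⁻³·s⁴·A³.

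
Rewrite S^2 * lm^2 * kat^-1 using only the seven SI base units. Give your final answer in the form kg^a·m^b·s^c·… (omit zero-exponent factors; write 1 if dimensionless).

S = kg⁻¹·m⁻²·s³·A².
So S² = kg⁻²·m⁻⁴·s⁶·A⁴.
lm = cd.
So lm² = cd².
kat = s⁻¹·mol.
So kat⁻¹ = s·mol⁻¹.
Combining: S²·lm²·kat⁻¹ = (kg⁻²·m⁻⁴·s⁶·A⁴) · cd² · (s·mol⁻¹) = kg⁻²·m⁻⁴·s⁷·A⁴·mol⁻¹·cd².

kg⁻²·m⁻⁴·s⁷·A⁴·mol⁻¹·cd²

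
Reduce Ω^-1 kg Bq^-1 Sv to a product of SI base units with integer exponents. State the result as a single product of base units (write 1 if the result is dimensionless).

s²·A²

Ω = kg·m²·s⁻³·A⁻².
So Ω⁻¹ = kg⁻¹·m⁻²·s³·A².
Bq = s⁻¹.
So Bq⁻¹ = s.
Sv = m²·s⁻².
Combining: Ω⁻¹·kg·Bq⁻¹·Sv = (kg⁻¹·m⁻²·s³·A²) · kg · s · (m²·s⁻²) = s²·A².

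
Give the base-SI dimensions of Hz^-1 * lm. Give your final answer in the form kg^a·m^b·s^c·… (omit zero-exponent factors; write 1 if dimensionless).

s·cd

Hz = 1/s = s⁻¹ (frequency is cycles per second).
So Hz⁻¹ = s.
lm = cd·sr = cd (luminous flux; sr is dimensionless).
Combining: Hz⁻¹·lm = s · cd = s·cd.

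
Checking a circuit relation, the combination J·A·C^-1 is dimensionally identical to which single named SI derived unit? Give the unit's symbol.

J = kg·m²·s⁻².
C = s·A.
So C⁻¹ = s⁻¹·A⁻¹.
Combining: J·A·C⁻¹ = (kg·m²·s⁻²) · A · (s⁻¹·A⁻¹) = kg·m²·s⁻³.
kg·m²·s⁻³ is the base-SI form of the watt.

W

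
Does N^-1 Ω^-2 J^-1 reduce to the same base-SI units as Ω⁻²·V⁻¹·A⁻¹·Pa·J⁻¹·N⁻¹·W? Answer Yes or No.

Left side:
  N = kg·m·s⁻².
  So N⁻¹ = kg⁻¹·m⁻¹·s².
  Ω = kg·m²·s⁻³·A⁻².
  So Ω⁻² = kg⁻²·m⁻⁴·s⁶·A⁴.
  J = kg·m²·s⁻².
  So J⁻¹ = kg⁻¹·m⁻²·s².
  Combining: N⁻¹·Ω⁻²·J⁻¹ = (kg⁻¹·m⁻¹·s²) · (kg⁻²·m⁻⁴·s⁶·A⁴) · (kg⁻¹·m⁻²·s²) = kg⁻⁴·m⁻⁷·s¹⁰·A⁴.
Right side:
  Ω = V/A (resistance = voltage per current),
      = kg·m²·s⁻³·A⁻².
  So Ω⁻² = kg⁻²·m⁻⁴·s⁶·A⁴.
  V = W/A (potential = power per current),
      = kg·m²·s⁻³·A⁻¹.
  So V⁻¹ = kg⁻¹·m⁻²·s³·A.
  Pa = N/m² (pressure = force per area),
      = kg·m⁻¹·s⁻².
  J = N·m (work = force × distance),
      = kg·m²·s⁻².
  So J⁻¹ = kg⁻¹·m⁻²·s².
  N = kg·m/s² = kg·m·s⁻² (force = mass × acceleration).
  So N⁻¹ = kg⁻¹·m⁻¹·s².
  W = J/s (power = energy per time),
      = kg·m²·s⁻³.
  Combining: Ω⁻²·V⁻¹·A⁻¹·Pa·J⁻¹·N⁻¹·W = (kg⁻²·m⁻⁴·s⁶·A⁴) · (kg⁻¹·m⁻²·s³·A) · A⁻¹ · (kg·m⁻¹·s⁻²) · (kg⁻¹·m⁻²·s²) · (kg⁻¹·m⁻¹·s²) · (kg·m²·s⁻³) = kg⁻³·m⁻⁸·s⁸·A⁴.
Left is kg⁻⁴·m⁻⁷·s¹⁰·A⁴; right is kg⁻³·m⁻⁸·s⁸·A⁴ — different.

No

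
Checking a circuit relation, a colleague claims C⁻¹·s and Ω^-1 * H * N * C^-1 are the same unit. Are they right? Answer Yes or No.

No

Left side:
  C = A·s = s·A (charge = current × time).
  So C⁻¹ = s⁻¹·A⁻¹.
  Combining: C⁻¹·s = (s⁻¹·A⁻¹) · s = A⁻¹.
Right side:
  Ω = kg·m²·s⁻³·A⁻².
  So Ω⁻¹ = kg⁻¹·m⁻²·s³·A².
  H = kg·m²·s⁻²·A⁻².
  N = kg·m·s⁻².
  C = s·A.
  So C⁻¹ = s⁻¹·A⁻¹.
  Combining: Ω⁻¹·H·N·C⁻¹ = (kg⁻¹·m⁻²·s³·A²) · (kg·m²·s⁻²·A⁻²) · (kg·m·s⁻²) · (s⁻¹·A⁻¹) = kg·m·s⁻²·A⁻¹.
Left is A⁻¹; right is kg·m·s⁻²·A⁻¹ — different.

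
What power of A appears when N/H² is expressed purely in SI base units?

4

H = kg·m²·s⁻²·A⁻².
So H⁻² = kg⁻²·m⁻⁴·s⁴·A⁴.
N = kg·m·s⁻².
Combining: H⁻²·N = (kg⁻²·m⁻⁴·s⁴·A⁴) · (kg·m·s⁻²) = kg⁻¹·m⁻³·s²·A⁴.
The exponent of A is 4.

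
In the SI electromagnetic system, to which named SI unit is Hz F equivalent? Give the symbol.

S

Hz = 1/s = s⁻¹ (frequency is cycles per second).
F = C/V (capacitance = charge per voltage),
    = A·s/(kg·m²·s⁻³·A⁻¹) (substituting C and V),
    = kg⁻¹·m⁻²·s⁴·A².
Combining: Hz·F = s⁻¹ · (kg⁻¹·m⁻²·s⁴·A²) = kg⁻¹·m⁻²·s³·A².
kg⁻¹·m⁻²·s³·A² is the base-SI form of the siemens.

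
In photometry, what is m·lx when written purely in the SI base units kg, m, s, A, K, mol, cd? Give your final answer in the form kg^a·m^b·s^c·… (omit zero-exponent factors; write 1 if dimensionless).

lx = m⁻²·cd.
Combining: m·lx = m · (m⁻²·cd) = m⁻¹·cd.

m⁻¹·cd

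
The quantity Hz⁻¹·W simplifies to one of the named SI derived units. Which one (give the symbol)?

Hz = 1/s = s⁻¹ (frequency is cycles per second).
So Hz⁻¹ = s.
W = J/s (power = energy per time),
    = kg·m²·s⁻³.
Combining: Hz⁻¹·W = s · (kg·m²·s⁻³) = kg·m²·s⁻².
kg·m²·s⁻² is the base-SI form of the joule.

J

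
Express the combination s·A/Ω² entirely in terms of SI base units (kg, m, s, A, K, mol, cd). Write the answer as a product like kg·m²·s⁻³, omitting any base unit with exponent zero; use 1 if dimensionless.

kg⁻²·m⁻⁴·s⁷·A⁵

Ω = V/A (resistance = voltage per current),
    = kg·m²·s⁻³·A⁻².
So Ω⁻² = kg⁻²·m⁻⁴·s⁶·A⁴.
Combining: s·A·Ω⁻² = s · A · (kg⁻²·m⁻⁴·s⁶·A⁴) = kg⁻²·m⁻⁴·s⁷·A⁵.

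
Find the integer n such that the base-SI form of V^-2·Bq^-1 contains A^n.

2

V = kg·m²·s⁻³·A⁻¹.
So V⁻² = kg⁻²·m⁻⁴·s⁶·A².
Bq = s⁻¹.
So Bq⁻¹ = s.
Combining: V⁻²·Bq⁻¹ = (kg⁻²·m⁻⁴·s⁶·A²) · s = kg⁻²·m⁻⁴·s⁷·A².
The exponent of A is 2.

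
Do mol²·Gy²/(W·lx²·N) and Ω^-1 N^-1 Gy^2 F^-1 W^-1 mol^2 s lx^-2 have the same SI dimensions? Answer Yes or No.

Yes

Left side:
  W = J/s (power = energy per time),
      = kg·m²·s⁻³.
  So W⁻¹ = kg⁻¹·m⁻²·s³.
  lx = lm/m² (illuminance = luminous flux per area),
      = m⁻²·cd.
  So lx⁻² = m⁴·cd⁻².
  Gy = J/kg (absorbed dose = energy per mass),
      = m²·s⁻².
  So Gy² = m⁴·s⁻⁴.
  N = kg·m/s² = kg·m·s⁻² (force = mass × acceleration).
  So N⁻¹ = kg⁻¹·m⁻¹·s².
  Combining: W⁻¹·mol²·lx⁻²·Gy²·N⁻¹ = (kg⁻¹·m⁻²·s³) · mol² · (m⁴·cd⁻²) · (m⁴·s⁻⁴) · (kg⁻¹·m⁻¹·s²) = kg⁻²·m⁵·s·mol²·cd⁻².
Right side:
  Ω = V/A (resistance = voltage per current),
      = kg·m²·s⁻³·A⁻².
  So Ω⁻¹ = kg⁻¹·m⁻²·s³·A².
  N = kg·m/s² = kg·m·s⁻² (force = mass × acceleration).
  So N⁻¹ = kg⁻¹·m⁻¹·s².
  Gy = J/kg (absorbed dose = energy per mass),
      = m²·s⁻².
  So Gy² = m⁴·s⁻⁴.
  F = C/V (capacitance = charge per voltage),
      = A·s/(kg·m²·s⁻³·A⁻¹) (substituting C and V),
      = kg⁻¹·m⁻²·s⁴·A².
  So F⁻¹ = kg·m²·s⁻⁴·A⁻².
  W = J/s (power = energy per time),
      = kg·m²·s⁻³.
  So W⁻¹ = kg⁻¹·m⁻²·s³.
  lx = lm/m² (illuminance = luminous flux per area),
      = m⁻²·cd.
  So lx⁻² = m⁴·cd⁻².
  Combining: Ω⁻¹·N⁻¹·Gy²·F⁻¹·W⁻¹·mol²·s·lx⁻² = (kg⁻¹·m⁻²·s³·A²) · (kg⁻¹·m⁻¹·s²) · (m⁴·s⁻⁴) · (kg·m²·s⁻⁴·A⁻²) · (kg⁻¹·m⁻²·s³) · mol² · s · (m⁴·cd⁻²) = kg⁻²·m⁵·s·mol²·cd⁻².
Both reduce to kg⁻²·m⁵·s·mol²·cd⁻².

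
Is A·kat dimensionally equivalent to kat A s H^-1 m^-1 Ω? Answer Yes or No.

Left side:
  kat = s⁻¹·mol.
  Combining: A·kat = A · (s⁻¹·mol) = s⁻¹·A·mol.
Right side:
  kat = mol/s = s⁻¹·mol (catalytic activity).
  H = Wb/A (inductance = flux per current),
      = kg·m²·s⁻²·A⁻².
  So H⁻¹ = kg⁻¹·m⁻²·s²·A².
  Ω = V/A (resistance = voltage per current),
      = kg·m²·s⁻³·A⁻².
  Combining: kat·A·s·H⁻¹·m⁻¹·Ω = (s⁻¹·mol) · A · s · (kg⁻¹·m⁻²·s²·A²) · m⁻¹ · (kg·m²·s⁻³·A⁻²) = m⁻¹·s⁻¹·A·mol.
Left is s⁻¹·A·mol; right is m⁻¹·s⁻¹·A·mol — different.

No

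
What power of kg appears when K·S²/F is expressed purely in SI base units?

-1

S = kg⁻¹·m⁻²·s³·A².
So S² = kg⁻²·m⁻⁴·s⁶·A⁴.
F = kg⁻¹·m⁻²·s⁴·A².
So F⁻¹ = kg·m²·s⁻⁴·A⁻².
Combining: K·S²·F⁻¹ = K · (kg⁻²·m⁻⁴·s⁶·A⁴) · (kg·m²·s⁻⁴·A⁻²) = kg⁻¹·m⁻²·s²·A²·K.
The exponent of kg is -1.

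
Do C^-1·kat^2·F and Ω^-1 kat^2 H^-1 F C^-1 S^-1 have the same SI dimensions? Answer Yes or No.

No

Left side:
  C = A·s = s·A (charge = current × time).
  So C⁻¹ = s⁻¹·A⁻¹.
  kat = mol/s = s⁻¹·mol (catalytic activity).
  So kat² = s⁻²·mol².
  F = C/V (capacitance = charge per voltage),
      = A·s/(kg·m²·s⁻³·A⁻¹) (substituting C and V),
      = kg⁻¹·m⁻²·s⁴·A².
  Combining: C⁻¹·kat²·F = (s⁻¹·A⁻¹) · (s⁻²·mol²) · (kg⁻¹·m⁻²·s⁴·A²) = kg⁻¹·m⁻²·s·A·mol².
Right side:
  Ω = kg·m²·s⁻³·A⁻².
  So Ω⁻¹ = kg⁻¹·m⁻²·s³·A².
  kat = s⁻¹·mol.
  So kat² = s⁻²·mol².
  H = kg·m²·s⁻²·A⁻².
  So H⁻¹ = kg⁻¹·m⁻²·s²·A².
  F = kg⁻¹·m⁻²·s⁴·A².
  C = s·A.
  So C⁻¹ = s⁻¹·A⁻¹.
  S = kg⁻¹·m⁻²·s³·A².
  So S⁻¹ = kg·m²·s⁻³·A⁻².
  Combining: Ω⁻¹·kat²·H⁻¹·F·C⁻¹·S⁻¹ = (kg⁻¹·m⁻²·s³·A²) · (s⁻²·mol²) · (kg⁻¹·m⁻²·s²·A²) · (kg⁻¹·m⁻²·s⁴·A²) · (s⁻¹·A⁻¹) · (kg·m²·s⁻³·A⁻²) = kg⁻²·m⁻⁴·s³·A³·mol².
Left is kg⁻¹·m⁻²·s·A·mol²; right is kg⁻²·m⁻⁴·s³·A³·mol² — different.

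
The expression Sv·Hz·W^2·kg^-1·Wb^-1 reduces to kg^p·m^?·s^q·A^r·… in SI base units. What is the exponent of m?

4

Sv = J/kg (equivalent dose = energy per mass),
    = m²·s⁻².
Hz = 1/s = s⁻¹ (frequency is cycles per second).
W = J/s (power = energy per time),
    = kg·m²·s⁻³.
So W² = kg²·m⁴·s⁻⁶.
Wb = V·s (flux: a volt is a weber per second),
    = kg·m²·s⁻²·A⁻¹.
So Wb⁻¹ = kg⁻¹·m⁻²·s²·A.
Combining: Sv·Hz·W²·kg⁻¹·Wb⁻¹ = (m²·s⁻²) · s⁻¹ · (kg²·m⁴·s⁻⁶) · kg⁻¹ · (kg⁻¹·m⁻²·s²·A) = m⁴·s⁻⁷·A.
The exponent of m is 4.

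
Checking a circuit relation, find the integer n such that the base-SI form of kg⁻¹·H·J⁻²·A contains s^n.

H = Wb/A (inductance = flux per current),
    = kg·m²·s⁻²·A⁻².
J = N·m (work = force × distance),
    = kg·m²·s⁻².
So J⁻² = kg⁻²·m⁻⁴·s⁴.
Combining: kg⁻¹·H·J⁻²·A = kg⁻¹ · (kg·m²·s⁻²·A⁻²) · (kg⁻²·m⁻⁴·s⁴) · A = kg⁻²·m⁻²·s²·A⁻¹.
The exponent of s is 2.

2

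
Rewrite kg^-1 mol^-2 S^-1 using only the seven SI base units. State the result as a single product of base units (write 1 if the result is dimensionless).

S = 1/Ω (conductance is reciprocal resistance),
    = kg⁻¹·m⁻²·s³·A².
So S⁻¹ = kg·m²·s⁻³·A⁻².
Combining: kg⁻¹·mol⁻²·S⁻¹ = kg⁻¹ · mol⁻² · (kg·m²·s⁻³·A⁻²) = m²·s⁻³·A⁻²·mol⁻².

m²·s⁻³·A⁻²·mol⁻²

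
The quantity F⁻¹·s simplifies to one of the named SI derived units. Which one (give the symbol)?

F = kg⁻¹·m⁻²·s⁴·A².
So F⁻¹ = kg·m²·s⁻⁴·A⁻².
Combining: F⁻¹·s = (kg·m²·s⁻⁴·A⁻²) · s = kg·m²·s⁻³·A⁻².
kg·m²·s⁻³·A⁻² is the base-SI form of the ohm.

Ω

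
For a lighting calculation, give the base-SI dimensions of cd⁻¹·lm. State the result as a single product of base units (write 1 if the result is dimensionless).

1

lm = cd·sr = cd (luminous flux; sr is dimensionless).
Combining: cd⁻¹·lm = cd⁻¹ · cd = 1.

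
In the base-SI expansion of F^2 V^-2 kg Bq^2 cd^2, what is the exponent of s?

12

F = C/V (capacitance = charge per voltage),
    = A·s/(kg·m²·s⁻³·A⁻¹) (substituting C and V),
    = kg⁻¹·m⁻²·s⁴·A².
So F² = kg⁻²·m⁻⁴·s⁸·A⁴.
V = W/A (potential = power per current),
    = kg·m²·s⁻³·A⁻¹.
So V⁻² = kg⁻²·m⁻⁴·s⁶·A².
Bq = 1/s = s⁻¹ (activity is decays per second).
So Bq² = s⁻².
Combining: F²·V⁻²·kg·Bq²·cd² = (kg⁻²·m⁻⁴·s⁸·A⁴) · (kg⁻²·m⁻⁴·s⁶·A²) · kg · s⁻² · cd² = kg⁻³·m⁻⁸·s¹²·A⁶·cd².
The exponent of s is 12.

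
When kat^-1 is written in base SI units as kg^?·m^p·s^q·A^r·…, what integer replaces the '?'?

0

kat = mol/s = s⁻¹·mol (catalytic activity).
So kat⁻¹ = s·mol⁻¹.
The exponent of kg is 0.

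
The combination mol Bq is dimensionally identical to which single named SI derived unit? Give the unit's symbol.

Bq = s⁻¹.
Combining: mol·Bq = mol · s⁻¹ = s⁻¹·mol.
s⁻¹·mol is the base-SI form of the katal.

kat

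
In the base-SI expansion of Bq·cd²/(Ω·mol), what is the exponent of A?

2

Bq = s⁻¹.
Ω = kg·m²·s⁻³·A⁻².
So Ω⁻¹ = kg⁻¹·m⁻²·s³·A².
Combining: Bq·Ω⁻¹·cd²·mol⁻¹ = s⁻¹ · (kg⁻¹·m⁻²·s³·A²) · cd² · mol⁻¹ = kg⁻¹·m⁻²·s²·A²·mol⁻¹·cd².
The exponent of A is 2.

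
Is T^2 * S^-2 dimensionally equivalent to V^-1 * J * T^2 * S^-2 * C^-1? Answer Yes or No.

Yes

Left side:
  T = kg·s⁻²·A⁻¹.
  So T² = kg²·s⁻⁴·A⁻².
  S = kg⁻¹·m⁻²·s³·A².
  So S⁻² = kg²·m⁴·s⁻⁶·A⁻⁴.
  Combining: T²·S⁻² = (kg²·s⁻⁴·A⁻²) · (kg²·m⁴·s⁻⁶·A⁻⁴) = kg⁴·m⁴·s⁻¹⁰·A⁻⁶.
Right side:
  V = kg·m²·s⁻³·A⁻¹.
  So V⁻¹ = kg⁻¹·m⁻²·s³·A.
  J = kg·m²·s⁻².
  T = kg·s⁻²·A⁻¹.
  So T² = kg²·s⁻⁴·A⁻².
  S = kg⁻¹·m⁻²·s³·A².
  So S⁻² = kg²·m⁴·s⁻⁶·A⁻⁴.
  C = s·A.
  So C⁻¹ = s⁻¹·A⁻¹.
  Combining: V⁻¹·J·T²·S⁻²·C⁻¹ = (kg⁻¹·m⁻²·s³·A) · (kg·m²·s⁻²) · (kg²·s⁻⁴·A⁻²) · (kg²·m⁴·s⁻⁶·A⁻⁴) · (s⁻¹·A⁻¹) = kg⁴·m⁴·s⁻¹⁰·A⁻⁶.
Both reduce to kg⁴·m⁴·s⁻¹⁰·A⁻⁶.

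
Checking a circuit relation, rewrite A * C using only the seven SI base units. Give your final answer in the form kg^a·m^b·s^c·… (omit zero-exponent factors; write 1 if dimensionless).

s·A²

C = s·A.
Combining: A·C = A · (s·A) = s·A².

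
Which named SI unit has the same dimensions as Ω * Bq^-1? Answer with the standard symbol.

H

Ω = kg·m²·s⁻³·A⁻².
Bq = s⁻¹.
So Bq⁻¹ = s.
Combining: Ω·Bq⁻¹ = (kg·m²·s⁻³·A⁻²) · s = kg·m²·s⁻²·A⁻².
kg·m²·s⁻²·A⁻² is the base-SI form of the henry.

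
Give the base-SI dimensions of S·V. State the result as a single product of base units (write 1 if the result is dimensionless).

A

S = kg⁻¹·m⁻²·s³·A².
V = kg·m²·s⁻³·A⁻¹.
Combining: S·V = (kg⁻¹·m⁻²·s³·A²) · (kg·m²·s⁻³·A⁻¹) = A.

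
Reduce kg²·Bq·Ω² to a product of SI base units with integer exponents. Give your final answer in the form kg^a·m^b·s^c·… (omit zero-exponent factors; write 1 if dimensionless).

Bq = s⁻¹.
Ω = kg·m²·s⁻³·A⁻².
So Ω² = kg²·m⁴·s⁻⁶·A⁻⁴.
Combining: kg²·Bq·Ω² = kg² · s⁻¹ · (kg²·m⁴·s⁻⁶·A⁻⁴) = kg⁴·m⁴·s⁻⁷·A⁻⁴.

kg⁴·m⁴·s⁻⁷·A⁻⁴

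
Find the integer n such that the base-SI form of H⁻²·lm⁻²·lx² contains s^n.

H = Wb/A (inductance = flux per current),
    = kg·m²·s⁻²·A⁻².
So H⁻² = kg⁻²·m⁻⁴·s⁴·A⁴.
lm = cd·sr = cd (luminous flux; sr is dimensionless).
So lm⁻² = cd⁻².
lx = lm/m² (illuminance = luminous flux per area),
    = m⁻²·cd.
So lx² = m⁻⁴·cd².
Combining: H⁻²·lm⁻²·lx² = (kg⁻²·m⁻⁴·s⁴·A⁴) · cd⁻² · (m⁻⁴·cd²) = kg⁻²·m⁻⁸·s⁴·A⁴.
The exponent of s is 4.

4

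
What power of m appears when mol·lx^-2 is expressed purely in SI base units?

4

lx = lm/m² (illuminance = luminous flux per area),
    = m⁻²·cd.
So lx⁻² = m⁴·cd⁻².
Combining: mol·lx⁻² = mol · (m⁴·cd⁻²) = m⁴·mol·cd⁻².
The exponent of m is 4.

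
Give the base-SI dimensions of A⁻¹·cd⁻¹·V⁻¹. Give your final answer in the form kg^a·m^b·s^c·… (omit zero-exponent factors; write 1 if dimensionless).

kg⁻¹·m⁻²·s³·cd⁻¹

V = kg·m²·s⁻³·A⁻¹.
So V⁻¹ = kg⁻¹·m⁻²·s³·A.
Combining: A⁻¹·cd⁻¹·V⁻¹ = A⁻¹ · cd⁻¹ · (kg⁻¹·m⁻²·s³·A) = kg⁻¹·m⁻²·s³·cd⁻¹.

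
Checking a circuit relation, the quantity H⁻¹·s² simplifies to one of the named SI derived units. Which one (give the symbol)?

F

H = Wb/A (inductance = flux per current),
    = kg·m²·s⁻²·A⁻².
So H⁻¹ = kg⁻¹·m⁻²·s²·A².
Combining: H⁻¹·s² = (kg⁻¹·m⁻²·s²·A²) · s² = kg⁻¹·m⁻²·s⁴·A².
kg⁻¹·m⁻²·s⁴·A² is the base-SI form of the farad.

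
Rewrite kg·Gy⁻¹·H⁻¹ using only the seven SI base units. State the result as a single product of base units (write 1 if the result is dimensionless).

m⁻⁴·s⁴·A²

Gy = m²·s⁻².
So Gy⁻¹ = m⁻²·s².
H = kg·m²·s⁻²·A⁻².
So H⁻¹ = kg⁻¹·m⁻²·s²·A².
Combining: kg·Gy⁻¹·H⁻¹ = kg · (m⁻²·s²) · (kg⁻¹·m⁻²·s²·A²) = m⁻⁴·s⁴·A².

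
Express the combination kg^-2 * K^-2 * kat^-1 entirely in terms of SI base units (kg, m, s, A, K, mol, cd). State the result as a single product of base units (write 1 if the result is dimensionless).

kg⁻²·s·K⁻²·mol⁻¹

kat = s⁻¹·mol.
So kat⁻¹ = s·mol⁻¹.
Combining: kg⁻²·K⁻²·kat⁻¹ = kg⁻² · K⁻² · (s·mol⁻¹) = kg⁻²·s·K⁻²·mol⁻¹.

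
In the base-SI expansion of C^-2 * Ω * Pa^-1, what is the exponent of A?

C = A·s = s·A (charge = current × time).
So C⁻² = s⁻²·A⁻².
Ω = V/A (resistance = voltage per current),
    = kg·m²·s⁻³·A⁻².
Pa = N/m² (pressure = force per area),
    = kg·m⁻¹·s⁻².
So Pa⁻¹ = kg⁻¹·m·s².
Combining: C⁻²·Ω·Pa⁻¹ = (s⁻²·A⁻²) · (kg·m²·s⁻³·A⁻²) · (kg⁻¹·m·s²) = m³·s⁻³·A⁻⁴.
The exponent of A is -4.

-4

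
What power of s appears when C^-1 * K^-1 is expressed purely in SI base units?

C = A·s = s·A (charge = current × time).
So C⁻¹ = s⁻¹·A⁻¹.
Combining: C⁻¹·K⁻¹ = (s⁻¹·A⁻¹) · K⁻¹ = s⁻¹·A⁻¹·K⁻¹.
The exponent of s is -1.

-1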